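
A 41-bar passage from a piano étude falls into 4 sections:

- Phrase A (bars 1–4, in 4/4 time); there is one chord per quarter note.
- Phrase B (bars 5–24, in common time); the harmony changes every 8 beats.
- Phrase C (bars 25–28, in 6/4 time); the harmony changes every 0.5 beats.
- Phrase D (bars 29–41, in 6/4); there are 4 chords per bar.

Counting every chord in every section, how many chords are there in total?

A: 4 bars × 4 beats = 16 beats; 1 beat/chord → 16 chords.
B: 20 bars × 4 beats = 80 beats; 8 beats/chord → 10 chords.
C: 4 bars × 6 beats = 24 beats; 0.5 beats/chord → 48 chords.
D: 13 bars × 6 beats = 78 beats; 1.5 beats/chord → 52 chords.
Total: 16 + 10 + 48 + 52 = 126.

126 chords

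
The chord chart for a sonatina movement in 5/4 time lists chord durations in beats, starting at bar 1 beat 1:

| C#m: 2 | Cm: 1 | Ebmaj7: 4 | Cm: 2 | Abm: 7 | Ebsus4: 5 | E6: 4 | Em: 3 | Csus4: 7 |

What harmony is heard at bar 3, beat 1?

Beat 1 of bar 3 is beat (3−1)×5 + 1 = 11 overall.
Running totals: C#m ends at 2, Cm ends at 3, Ebmaj7 ends at 7, Cm ends at 9, Abm ends at 16.
Beat 11 falls within Abm.

Abm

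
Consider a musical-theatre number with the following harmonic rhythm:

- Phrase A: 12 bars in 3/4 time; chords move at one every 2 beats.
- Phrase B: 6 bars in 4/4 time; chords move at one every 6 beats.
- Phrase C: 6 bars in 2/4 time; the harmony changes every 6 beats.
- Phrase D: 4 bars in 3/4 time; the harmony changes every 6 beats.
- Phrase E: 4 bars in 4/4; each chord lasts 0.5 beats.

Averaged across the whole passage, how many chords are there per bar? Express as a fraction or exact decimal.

A: 12 × 3 = 36 beats ÷ 2 = 18 chords.
B: 6 × 4 = 24 beats ÷ 6 = 4 chords.
C: 6 × 2 = 12 beats ÷ 6 = 2 chords.
D: 4 × 3 = 12 beats ÷ 6 = 2 chords.
E: 4 × 4 = 16 beats ÷ 0.5 = 32 chords.
Overall: 58 chords over 32 bars → 58/32 = 29/16 chords per bar.

29/16 chords per bar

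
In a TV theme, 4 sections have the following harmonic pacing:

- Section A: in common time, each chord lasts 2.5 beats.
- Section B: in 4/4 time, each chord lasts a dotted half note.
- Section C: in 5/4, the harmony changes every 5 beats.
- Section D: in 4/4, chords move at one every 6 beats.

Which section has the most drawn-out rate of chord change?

Section D

A: 4/2.5 = 1.6 chords/bar.
B: 4/3 = 4/3 chords/bar.
C: 5/5 = 1 chord/bar.
D: 4/6 = 2/3 chords/bar.
Slowest is D at 2/3 chords/bar.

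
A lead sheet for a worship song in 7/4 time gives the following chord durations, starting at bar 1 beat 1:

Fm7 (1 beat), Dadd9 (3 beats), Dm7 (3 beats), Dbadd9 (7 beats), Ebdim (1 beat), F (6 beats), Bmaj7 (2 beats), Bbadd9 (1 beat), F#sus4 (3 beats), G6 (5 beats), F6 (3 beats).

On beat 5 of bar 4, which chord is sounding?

Beat 5 of bar 4 is beat (4−1)×7 + 5 = 26 overall.
Running totals: Fm7 ends at 1, Dadd9 ends at 4, Dm7 ends at 7, Dbadd9 ends at 14, Ebdim ends at 15, F ends at 21, Bmaj7 ends at 23, Bbadd9 ends at 24, F#sus4 ends at 27.
Beat 26 falls within F#sus4.

F#sus4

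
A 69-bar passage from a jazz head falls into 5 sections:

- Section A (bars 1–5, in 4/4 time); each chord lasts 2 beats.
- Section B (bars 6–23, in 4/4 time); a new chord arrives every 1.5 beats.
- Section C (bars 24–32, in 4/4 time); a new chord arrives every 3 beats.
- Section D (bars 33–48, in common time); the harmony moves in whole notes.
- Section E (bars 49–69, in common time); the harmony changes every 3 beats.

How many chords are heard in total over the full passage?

A has 20 beats and chords last 2 each, so 10 chords.
B has 72 beats and chords last 1.5 each, so 48 chords.
C has 36 beats and chords last 3 each, so 12 chords.
D has 64 beats and chords last 4 each, so 16 chords.
E has 84 beats and chords last 3 each, so 28 chords.
Total: 10 + 48 + 12 + 16 + 28 = 114.

114 chords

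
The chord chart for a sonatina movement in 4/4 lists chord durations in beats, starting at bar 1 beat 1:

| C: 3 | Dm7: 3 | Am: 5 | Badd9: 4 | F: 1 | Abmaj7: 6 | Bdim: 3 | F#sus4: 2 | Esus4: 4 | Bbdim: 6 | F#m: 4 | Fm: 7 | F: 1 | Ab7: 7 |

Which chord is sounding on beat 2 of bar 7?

F#sus4

Beat 2 of bar 7 is beat (7−1)×4 + 2 = 26 overall.
Running totals: C ends at 3, Dm7 ends at 6, Am ends at 11, Badd9 ends at 15, F ends at 16, Abmaj7 ends at 22, Bdim ends at 25, F#sus4 ends at 27.
Beat 26 falls within F#sus4.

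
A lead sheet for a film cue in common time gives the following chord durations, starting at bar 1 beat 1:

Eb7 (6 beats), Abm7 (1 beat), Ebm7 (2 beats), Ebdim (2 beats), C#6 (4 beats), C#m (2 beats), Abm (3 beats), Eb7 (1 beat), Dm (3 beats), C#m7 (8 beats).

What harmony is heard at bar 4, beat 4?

Beat 4 of bar 4 is beat (4−1)×4 + 4 = 16 overall.
Running totals: Eb7 ends at 6, Abm7 ends at 7, Ebm7 ends at 9, Ebdim ends at 11, C#6 ends at 15, C#m ends at 17.
Beat 16 falls within C#m.

C#m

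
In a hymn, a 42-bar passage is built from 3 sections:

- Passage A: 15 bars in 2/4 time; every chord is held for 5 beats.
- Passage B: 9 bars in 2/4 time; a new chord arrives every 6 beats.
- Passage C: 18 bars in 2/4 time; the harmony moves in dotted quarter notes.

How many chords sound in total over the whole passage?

A has 30 beats and chords last 5 each, so 6 chords.
B has 18 beats and chords last 6 each, so 3 chords.
C has 36 beats and chords last 1.5 each, so 24 chords.
Total: 6 + 3 + 24 = 33.

33 chords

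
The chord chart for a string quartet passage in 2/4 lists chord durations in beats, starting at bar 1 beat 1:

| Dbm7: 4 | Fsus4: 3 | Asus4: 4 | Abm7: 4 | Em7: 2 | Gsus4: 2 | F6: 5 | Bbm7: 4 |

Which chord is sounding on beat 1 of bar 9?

Em7

Beat 1 of bar 9 is beat (9−1)×2 + 1 = 17 overall.
Running totals: Dbm7 ends at 4, Fsus4 ends at 7, Asus4 ends at 11, Abm7 ends at 15, Em7 ends at 17.
Beat 17 falls within Em7.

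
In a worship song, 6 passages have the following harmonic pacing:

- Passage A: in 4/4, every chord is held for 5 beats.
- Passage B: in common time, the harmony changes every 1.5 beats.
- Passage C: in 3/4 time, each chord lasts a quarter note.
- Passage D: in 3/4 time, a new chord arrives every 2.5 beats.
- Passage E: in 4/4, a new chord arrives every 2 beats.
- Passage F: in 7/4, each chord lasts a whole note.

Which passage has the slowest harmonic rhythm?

Passage A

A: each chord is 5 beats in 4/4, so 0.8 per bar.
B: each chord is 1.5 beats in 4/4, so 8/3 per bar.
C: each chord is 1 beat in 3/4, so 3 per bar.
D: each chord is 2.5 beats in 3/4, so 1.2 per bar.
E: each chord is 2 beats in 4/4, so 2 per bar.
F: each chord is 4 beats in 7/4, so 1.75 per bar.
Slowest is A at 0.8 chords/bar.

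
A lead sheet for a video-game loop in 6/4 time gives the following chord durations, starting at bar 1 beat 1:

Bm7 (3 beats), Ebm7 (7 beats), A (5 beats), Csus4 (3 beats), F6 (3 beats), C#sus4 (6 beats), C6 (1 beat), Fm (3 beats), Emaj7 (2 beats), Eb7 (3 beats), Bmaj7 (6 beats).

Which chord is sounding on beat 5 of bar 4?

Beat 5 of bar 4 is beat (4−1)×6 + 5 = 23 overall.
Running totals: Bm7 ends at 3, Ebm7 ends at 10, A ends at 15, Csus4 ends at 18, F6 ends at 21, C#sus4 ends at 27.
Beat 23 falls within C#sus4.

C#sus4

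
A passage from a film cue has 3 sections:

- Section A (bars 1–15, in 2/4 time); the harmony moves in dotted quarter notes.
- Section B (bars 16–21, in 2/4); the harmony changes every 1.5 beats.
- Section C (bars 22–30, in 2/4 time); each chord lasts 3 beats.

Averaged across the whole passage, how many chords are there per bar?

A: 15 bars of 2 beats is 30 beats; at 1.5 beats each that's 20 chords.
B: 6 bars of 2 beats is 12 beats; at 1.5 beats each that's 8 chords.
C: 9 bars of 2 beats is 18 beats; at 3 beats each that's 6 chords.
Overall: 34 chords over 30 bars → 34/30 = 17/15 chords per bar.

17/15 chords per bar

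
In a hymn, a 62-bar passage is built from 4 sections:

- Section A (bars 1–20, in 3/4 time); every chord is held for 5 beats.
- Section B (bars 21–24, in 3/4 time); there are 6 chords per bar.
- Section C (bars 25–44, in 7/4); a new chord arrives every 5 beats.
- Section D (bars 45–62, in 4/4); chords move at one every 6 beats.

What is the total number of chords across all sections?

A: 20·3 = 60 beats, 60/5 = 12 chords.
B: 4·3 = 12 beats, 12/0.5 = 24 chords.
C: 20·7 = 140 beats, 140/5 = 28 chords.
D: 18·4 = 72 beats, 72/6 = 12 chords.
Total: 12 + 24 + 28 + 12 = 76.

76 chords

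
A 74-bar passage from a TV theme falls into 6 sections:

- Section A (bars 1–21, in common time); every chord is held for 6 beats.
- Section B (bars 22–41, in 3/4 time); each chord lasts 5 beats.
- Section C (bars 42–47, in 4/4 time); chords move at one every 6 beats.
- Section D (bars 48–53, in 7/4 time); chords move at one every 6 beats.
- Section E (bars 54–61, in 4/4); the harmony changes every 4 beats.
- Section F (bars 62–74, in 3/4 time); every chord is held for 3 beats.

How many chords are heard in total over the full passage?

A: 21·4 = 84 beats, 84/6 = 14 chords.
B: 20·3 = 60 beats, 60/5 = 12 chords.
C: 6·4 = 24 beats, 24/6 = 4 chords.
D: 6·7 = 42 beats, 42/6 = 7 chords.
E: 8·4 = 32 beats, 32/4 = 8 chords.
F: 13·3 = 39 beats, 39/3 = 13 chords.
Total: 14 + 12 + 4 + 7 + 8 + 13 = 58.

58 chords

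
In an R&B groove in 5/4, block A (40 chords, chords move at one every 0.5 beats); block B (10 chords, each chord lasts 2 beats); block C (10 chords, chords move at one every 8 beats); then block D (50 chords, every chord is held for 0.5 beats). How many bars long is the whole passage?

29 bars

A: 40 × 0.5 = 20 beats = 4 bars.
B: 10 × 2 = 20 beats = 4 bars.
C: 10 × 8 = 80 beats = 16 bars.
D: 50 × 0.5 = 25 beats = 5 bars.
Total: 4 + 4 + 16 + 5 = 29 bars.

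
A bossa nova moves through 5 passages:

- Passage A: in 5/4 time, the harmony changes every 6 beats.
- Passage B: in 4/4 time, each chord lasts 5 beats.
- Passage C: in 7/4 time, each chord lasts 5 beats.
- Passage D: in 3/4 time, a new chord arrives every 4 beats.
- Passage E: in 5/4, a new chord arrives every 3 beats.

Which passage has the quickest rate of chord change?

Passage E

A: 5/6 = 5/6 chords/bar.
B: 4/5 = 0.8 chords/bar.
C: 7/5 = 1.4 chords/bar.
D: 3/4 = 0.75 chords/bar.
E: 5/3 = 5/3 chords/bar.
Fastest is E at 5/3 chords/bar.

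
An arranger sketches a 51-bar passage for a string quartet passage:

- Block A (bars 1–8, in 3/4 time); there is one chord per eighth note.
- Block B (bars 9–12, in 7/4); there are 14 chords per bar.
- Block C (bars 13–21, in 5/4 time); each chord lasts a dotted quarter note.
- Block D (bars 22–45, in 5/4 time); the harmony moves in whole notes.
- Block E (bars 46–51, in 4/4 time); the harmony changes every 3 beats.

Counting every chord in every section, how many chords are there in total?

172 chords

A has 24 beats and chords last 0.5 each, so 48 chords.
B has 28 beats and chords last 0.5 each, so 56 chords.
C has 45 beats and chords last 1.5 each, so 30 chords.
D has 120 beats and chords last 4 each, so 30 chords.
E has 24 beats and chords last 3 each, so 8 chords.
Total: 48 + 56 + 30 + 30 + 8 = 172.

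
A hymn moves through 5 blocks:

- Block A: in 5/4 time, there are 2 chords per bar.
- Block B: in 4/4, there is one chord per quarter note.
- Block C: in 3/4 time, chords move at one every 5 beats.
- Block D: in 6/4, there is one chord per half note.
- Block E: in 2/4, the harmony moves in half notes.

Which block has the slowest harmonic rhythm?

A: 5/2.5 = 2 chords/bar.
B: 4/1 = 4 chords/bar.
C: 3/5 = 0.6 chords/bar.
D: 6/2 = 3 chords/bar.
E: 2/2 = 1 chord/bar.
Slowest is C at 0.6 chords/bar.

Block C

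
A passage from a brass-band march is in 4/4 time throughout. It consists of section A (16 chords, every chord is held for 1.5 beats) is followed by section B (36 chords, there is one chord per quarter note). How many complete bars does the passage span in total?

A: 16 × 1.5 = 24 beats = 6 bars.
B: 36 × 1 = 36 beats = 9 bars.
Total: 6 + 9 = 15 bars.

15 bars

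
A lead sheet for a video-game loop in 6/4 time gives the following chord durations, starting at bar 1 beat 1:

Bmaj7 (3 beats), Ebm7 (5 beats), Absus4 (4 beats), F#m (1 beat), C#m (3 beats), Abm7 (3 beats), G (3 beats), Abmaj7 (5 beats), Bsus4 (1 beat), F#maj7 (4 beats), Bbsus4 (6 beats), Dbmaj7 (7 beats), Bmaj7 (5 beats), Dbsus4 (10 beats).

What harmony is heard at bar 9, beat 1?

Beat 1 of bar 9 is beat (9−1)×6 + 1 = 49 overall.
Running totals: Bmaj7 ends at 3, Ebm7 ends at 8, Absus4 ends at 12, F#m ends at 13, C#m ends at 16, Abm7 ends at 19, G ends at 22, Abmaj7 ends at 27, Bsus4 ends at 28, F#maj7 ends at 32, Bbsus4 ends at 38, Dbmaj7 ends at 45, Bmaj7 ends at 50.
Beat 49 falls within Bmaj7.

Bmaj7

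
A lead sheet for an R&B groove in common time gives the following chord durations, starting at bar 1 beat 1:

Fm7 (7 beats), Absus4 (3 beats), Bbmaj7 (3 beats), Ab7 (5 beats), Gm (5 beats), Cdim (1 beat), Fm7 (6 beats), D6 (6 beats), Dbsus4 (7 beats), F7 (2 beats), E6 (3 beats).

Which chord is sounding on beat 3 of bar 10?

Dbsus4

Beat 3 of bar 10 is beat (10−1)×4 + 3 = 39 overall.
Running totals: Fm7 ends at 7, Absus4 ends at 10, Bbmaj7 ends at 13, Ab7 ends at 18, Gm ends at 23, Cdim ends at 24, Fm7 ends at 30, D6 ends at 36, Dbsus4 ends at 43.
Beat 39 falls within Dbsus4.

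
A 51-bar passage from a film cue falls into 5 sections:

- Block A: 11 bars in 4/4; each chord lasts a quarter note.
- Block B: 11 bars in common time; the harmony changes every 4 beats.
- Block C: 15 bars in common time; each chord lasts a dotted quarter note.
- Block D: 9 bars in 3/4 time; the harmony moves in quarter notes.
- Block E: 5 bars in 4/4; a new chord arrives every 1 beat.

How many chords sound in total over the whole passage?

A has 44 beats and chords last 1 each, so 44 chords.
B has 44 beats and chords last 4 each, so 11 chords.
C has 60 beats and chords last 1.5 each, so 40 chords.
D has 27 beats and chords last 1 each, so 27 chords.
E has 20 beats and chords last 1 each, so 20 chords.
Total: 44 + 11 + 40 + 27 + 20 = 142.

142 chords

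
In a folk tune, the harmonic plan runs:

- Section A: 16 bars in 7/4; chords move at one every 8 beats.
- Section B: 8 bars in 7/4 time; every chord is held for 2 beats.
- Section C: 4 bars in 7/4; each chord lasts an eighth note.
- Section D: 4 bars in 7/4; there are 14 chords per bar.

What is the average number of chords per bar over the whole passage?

77/16 chords per bar

A: 16 bars of 7 beats is 112 beats; at 8 beats each that's 14 chords.
B: 8 bars of 7 beats is 56 beats; at 2 beats each that's 28 chords.
C: 4 bars of 7 beats is 28 beats; at 0.5 beats each that's 56 chords.
D: 4 bars of 7 beats is 28 beats; at 0.5 beats each that's 56 chords.
Overall: 154 chords over 32 bars → 154/32 = 77/16 chords per bar.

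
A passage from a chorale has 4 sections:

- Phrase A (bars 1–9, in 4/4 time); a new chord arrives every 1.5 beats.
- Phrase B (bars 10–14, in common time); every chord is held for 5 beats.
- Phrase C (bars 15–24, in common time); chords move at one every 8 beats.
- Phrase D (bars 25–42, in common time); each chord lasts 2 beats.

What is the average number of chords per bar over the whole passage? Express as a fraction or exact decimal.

23/14 chords per bar

A: 9 bars of 4 beats is 36 beats; at 1.5 beats each that's 24 chords.
B: 5 bars of 4 beats is 20 beats; at 5 beats each that's 4 chords.
C: 10 bars of 4 beats is 40 beats; at 8 beats each that's 5 chords.
D: 18 bars of 4 beats is 72 beats; at 2 beats each that's 36 chords.
Overall: 69 chords over 42 bars → 69/42 = 23/14 chords per bar.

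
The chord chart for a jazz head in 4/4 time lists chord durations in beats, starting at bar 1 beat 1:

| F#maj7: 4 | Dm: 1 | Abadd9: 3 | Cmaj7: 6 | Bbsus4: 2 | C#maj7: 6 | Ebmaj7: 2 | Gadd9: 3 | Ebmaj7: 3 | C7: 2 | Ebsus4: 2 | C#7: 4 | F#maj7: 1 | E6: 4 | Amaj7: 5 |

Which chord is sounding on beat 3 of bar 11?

E6

Beat 3 of bar 11 is beat (11−1)×4 + 3 = 43 overall.
Running totals: F#maj7 ends at 4, Dm ends at 5, Abadd9 ends at 8, Cmaj7 ends at 14, Bbsus4 ends at 16, C#maj7 ends at 22, Ebmaj7 ends at 24, Gadd9 ends at 27, Ebmaj7 ends at 30, C7 ends at 32, Ebsus4 ends at 34, C#7 ends at 38, F#maj7 ends at 39, E6 ends at 43.
Beat 43 falls within E6.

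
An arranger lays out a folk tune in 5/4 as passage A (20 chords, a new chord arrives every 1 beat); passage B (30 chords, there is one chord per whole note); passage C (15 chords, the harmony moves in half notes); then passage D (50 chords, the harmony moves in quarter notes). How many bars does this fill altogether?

A: 20 × 1 = 20 beats = 4 bars.
B: 30 × 4 = 120 beats = 24 bars.
C: 15 × 2 = 30 beats = 6 bars.
D: 50 × 1 = 50 beats = 10 bars.
Total: 4 + 24 + 6 + 10 = 44 bars.

44 bars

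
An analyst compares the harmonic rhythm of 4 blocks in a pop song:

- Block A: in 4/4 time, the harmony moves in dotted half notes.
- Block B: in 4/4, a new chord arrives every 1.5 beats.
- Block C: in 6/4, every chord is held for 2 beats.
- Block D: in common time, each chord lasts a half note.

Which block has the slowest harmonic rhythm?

Block A

A: 4 beats/bar ÷ 3 beats/chord = 4/3 chords/bar.
B: 4 beats/bar ÷ 1.5 beats/chord = 8/3 chords/bar.
C: 6 beats/bar ÷ 2 beats/chord = 3 chords/bar.
D: 4 beats/bar ÷ 2 beats/chord = 2 chords/bar.
Slowest is A at 4/3 chords/bar.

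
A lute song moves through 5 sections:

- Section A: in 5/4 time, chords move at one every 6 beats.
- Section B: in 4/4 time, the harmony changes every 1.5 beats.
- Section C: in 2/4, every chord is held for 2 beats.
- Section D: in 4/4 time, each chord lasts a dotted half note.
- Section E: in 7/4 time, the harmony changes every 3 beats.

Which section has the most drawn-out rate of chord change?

A: each chord is 6 beats in 5/4, so 5/6 per bar.
B: each chord is 1.5 beats in 4/4, so 8/3 per bar.
C: each chord is 2 beats in 2/4, so 1 per bar.
D: each chord is 3 beats in 4/4, so 4/3 per bar.
E: each chord is 3 beats in 7/4, so 7/3 per bar.
Slowest is A at 5/6 chords/bar.

Section A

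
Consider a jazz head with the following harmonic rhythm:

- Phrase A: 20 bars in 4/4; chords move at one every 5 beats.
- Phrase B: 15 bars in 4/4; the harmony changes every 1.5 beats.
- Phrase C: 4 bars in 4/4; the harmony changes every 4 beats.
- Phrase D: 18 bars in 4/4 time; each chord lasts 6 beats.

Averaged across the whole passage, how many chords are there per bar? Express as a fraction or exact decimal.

A: 20 × 4 = 80 beats ÷ 5 = 16 chords.
B: 15 × 4 = 60 beats ÷ 1.5 = 40 chords.
C: 4 × 4 = 16 beats ÷ 4 = 4 chords.
D: 18 × 4 = 72 beats ÷ 6 = 12 chords.
Overall: 72 chords over 57 bars → 72/57 = 24/19 chords per bar.

24/19 chords per bar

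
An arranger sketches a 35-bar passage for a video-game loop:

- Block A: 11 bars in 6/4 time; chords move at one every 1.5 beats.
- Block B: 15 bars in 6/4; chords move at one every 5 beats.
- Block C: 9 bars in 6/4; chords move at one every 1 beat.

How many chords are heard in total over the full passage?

A has 66 beats and chords last 1.5 each, so 44 chords.
B has 90 beats and chords last 5 each, so 18 chords.
C has 54 beats and chords last 1 each, so 54 chords.
Total: 44 + 18 + 54 = 116.

116 chords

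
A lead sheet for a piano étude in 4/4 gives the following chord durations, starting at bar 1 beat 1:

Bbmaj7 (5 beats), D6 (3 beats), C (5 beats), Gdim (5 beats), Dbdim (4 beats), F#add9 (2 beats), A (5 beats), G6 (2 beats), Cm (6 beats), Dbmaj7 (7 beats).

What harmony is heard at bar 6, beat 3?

F#add9

Beat 3 of bar 6 is beat (6−1)×4 + 3 = 23 overall.
Running totals: Bbmaj7 ends at 5, D6 ends at 8, C ends at 13, Gdim ends at 18, Dbdim ends at 22, F#add9 ends at 24.
Beat 23 falls within F#add9.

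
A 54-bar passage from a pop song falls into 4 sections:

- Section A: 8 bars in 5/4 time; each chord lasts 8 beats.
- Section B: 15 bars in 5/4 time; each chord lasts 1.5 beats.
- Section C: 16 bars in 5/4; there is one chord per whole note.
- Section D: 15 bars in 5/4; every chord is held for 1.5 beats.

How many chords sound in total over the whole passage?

A: 8 bars × 5 beats = 40 beats; 8 beats/chord → 5 chords.
B: 15 bars × 5 beats = 75 beats; 1.5 beats/chord → 50 chords.
C: 16 bars × 5 beats = 80 beats; 4 beats/chord → 20 chords.
D: 15 bars × 5 beats = 75 beats; 1.5 beats/chord → 50 chords.
Total: 5 + 50 + 20 + 50 = 125.

125 chords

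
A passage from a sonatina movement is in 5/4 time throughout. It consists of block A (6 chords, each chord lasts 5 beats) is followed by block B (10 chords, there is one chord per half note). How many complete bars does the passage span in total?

10 bars

A: 6 × 5 = 30 beats = 6 bars.
B: 10 × 2 = 20 beats = 4 bars.
Total: 6 + 4 = 10 bars.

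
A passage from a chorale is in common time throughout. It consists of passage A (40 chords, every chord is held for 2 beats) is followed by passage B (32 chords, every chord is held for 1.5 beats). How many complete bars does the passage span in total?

32 bars

A: 40 × 2 = 80 beats = 20 bars.
B: 32 × 1.5 = 48 beats = 12 bars.
Total: 20 + 12 = 32 bars.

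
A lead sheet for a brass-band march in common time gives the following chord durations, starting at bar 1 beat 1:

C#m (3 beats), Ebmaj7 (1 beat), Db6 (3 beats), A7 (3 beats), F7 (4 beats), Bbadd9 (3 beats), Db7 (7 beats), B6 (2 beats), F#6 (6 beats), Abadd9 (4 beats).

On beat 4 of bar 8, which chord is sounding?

F#6

Beat 4 of bar 8 is beat (8−1)×4 + 4 = 32 overall.
Running totals: C#m ends at 3, Ebmaj7 ends at 4, Db6 ends at 7, A7 ends at 10, F7 ends at 14, Bbadd9 ends at 17, Db7 ends at 24, B6 ends at 26, F#6 ends at 32.
Beat 32 falls within F#6.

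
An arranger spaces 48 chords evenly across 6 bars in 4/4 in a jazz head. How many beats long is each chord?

0.5 beats

6 bars × 4 beats/bar = 24 beats total.
24 beats ÷ 48 chords = 0.5 beats per chord.
(That is an eighth note.)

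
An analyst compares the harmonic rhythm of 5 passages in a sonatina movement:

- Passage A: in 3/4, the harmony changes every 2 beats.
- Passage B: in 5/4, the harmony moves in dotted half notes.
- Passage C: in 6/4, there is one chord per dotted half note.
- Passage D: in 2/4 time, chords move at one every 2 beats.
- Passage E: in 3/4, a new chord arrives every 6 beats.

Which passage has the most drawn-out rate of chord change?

A: 3/2 = 1.5 chords/bar.
B: 5/3 = 5/3 chords/bar.
C: 6/3 = 2 chords/bar.
D: 2/2 = 1 chord/bar.
E: 3/6 = 0.5 chords/bar.
Slowest is E at 0.5 chords/bar.

Passage E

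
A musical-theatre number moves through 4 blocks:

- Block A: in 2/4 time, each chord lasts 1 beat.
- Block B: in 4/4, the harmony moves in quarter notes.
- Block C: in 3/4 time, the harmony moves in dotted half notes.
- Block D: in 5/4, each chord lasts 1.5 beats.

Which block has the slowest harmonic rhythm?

A: 2/1 = 2 chords/bar.
B: 4/1 = 4 chords/bar.
C: 3/3 = 1 chord/bar.
D: 5/1.5 = 10/3 chords/bar.
Slowest is C at 1 chords/bar.

Block C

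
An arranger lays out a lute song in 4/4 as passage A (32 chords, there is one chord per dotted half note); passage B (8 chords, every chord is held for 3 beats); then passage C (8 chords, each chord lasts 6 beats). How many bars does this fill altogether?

42 bars

A: 32 × 3 = 96 beats = 24 bars.
B: 8 × 3 = 24 beats = 6 bars.
C: 8 × 6 = 48 beats = 12 bars.
Total: 24 + 6 + 12 = 42 bars.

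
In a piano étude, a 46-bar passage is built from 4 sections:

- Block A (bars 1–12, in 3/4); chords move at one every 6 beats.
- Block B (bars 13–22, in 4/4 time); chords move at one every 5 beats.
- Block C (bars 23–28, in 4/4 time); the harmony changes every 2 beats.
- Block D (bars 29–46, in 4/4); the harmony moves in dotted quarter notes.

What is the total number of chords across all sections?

74 chords

A: 12 bars × 3 beats = 36 beats; 6 beats/chord → 6 chords.
B: 10 bars × 4 beats = 40 beats; 5 beats/chord → 8 chords.
C: 6 bars × 4 beats = 24 beats; 2 beats/chord → 12 chords.
D: 18 bars × 4 beats = 72 beats; 1.5 beats/chord → 48 chords.
Total: 6 + 8 + 12 + 48 = 74.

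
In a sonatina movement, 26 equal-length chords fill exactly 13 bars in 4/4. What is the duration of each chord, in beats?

13 bars × 4 beats/bar = 52 beats total.
52 beats ÷ 26 chords = 2 beats per chord.
(That is a half note.)

2 beats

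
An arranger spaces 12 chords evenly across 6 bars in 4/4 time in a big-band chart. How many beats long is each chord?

6 bars × 4 beats/bar = 24 beats total.
24 beats ÷ 12 chords = 2 beats per chord.
(That is a half note.)

2 beats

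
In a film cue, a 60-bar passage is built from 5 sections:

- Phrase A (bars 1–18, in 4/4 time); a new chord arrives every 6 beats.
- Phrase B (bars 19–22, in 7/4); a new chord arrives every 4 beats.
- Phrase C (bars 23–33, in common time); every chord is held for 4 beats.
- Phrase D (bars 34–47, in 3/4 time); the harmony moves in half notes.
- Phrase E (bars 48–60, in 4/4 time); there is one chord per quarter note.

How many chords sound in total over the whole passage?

103 chords

A has 72 beats and chords last 6 each, so 12 chords.
B has 28 beats and chords last 4 each, so 7 chords.
C has 44 beats and chords last 4 each, so 11 chords.
D has 42 beats and chords last 2 each, so 21 chords.
E has 52 beats and chords last 1 each, so 52 chords.
Total: 12 + 7 + 11 + 21 + 52 = 103.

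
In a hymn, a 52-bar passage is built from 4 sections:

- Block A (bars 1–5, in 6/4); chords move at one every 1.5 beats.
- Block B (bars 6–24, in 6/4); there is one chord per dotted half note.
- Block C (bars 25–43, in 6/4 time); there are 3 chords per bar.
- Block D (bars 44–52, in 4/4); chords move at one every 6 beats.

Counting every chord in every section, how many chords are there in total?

A: 5·6 = 30 beats, 30/1.5 = 20 chords.
B: 19·6 = 114 beats, 114/3 = 38 chords.
C: 19·6 = 114 beats, 114/2 = 57 chords.
D: 9·4 = 36 beats, 36/6 = 6 chords.
Total: 20 + 38 + 57 + 6 = 121.

121 chords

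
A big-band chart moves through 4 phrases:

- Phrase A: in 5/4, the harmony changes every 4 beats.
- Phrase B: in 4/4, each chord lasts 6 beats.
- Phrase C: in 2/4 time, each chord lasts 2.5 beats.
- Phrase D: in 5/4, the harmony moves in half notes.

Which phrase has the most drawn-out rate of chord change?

A: 5 beats/bar ÷ 4 beats/chord = 1.25 chords/bar.
B: 4 beats/bar ÷ 6 beats/chord = 2/3 chords/bar.
C: 2 beats/bar ÷ 2.5 beats/chord = 0.8 chords/bar.
D: 5 beats/bar ÷ 2 beats/chord = 2.5 chords/bar.
Slowest is B at 2/3 chords/bar.

Phrase B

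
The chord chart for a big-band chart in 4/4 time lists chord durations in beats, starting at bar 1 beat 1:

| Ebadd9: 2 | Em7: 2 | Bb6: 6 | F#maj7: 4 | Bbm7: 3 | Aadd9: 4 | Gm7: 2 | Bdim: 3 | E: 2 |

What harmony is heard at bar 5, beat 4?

Beat 4 of bar 5 is beat (5−1)×4 + 4 = 20 overall.
Running totals: Ebadd9 ends at 2, Em7 ends at 4, Bb6 ends at 10, F#maj7 ends at 14, Bbm7 ends at 17, Aadd9 ends at 21.
Beat 20 falls within Aadd9.

Aadd9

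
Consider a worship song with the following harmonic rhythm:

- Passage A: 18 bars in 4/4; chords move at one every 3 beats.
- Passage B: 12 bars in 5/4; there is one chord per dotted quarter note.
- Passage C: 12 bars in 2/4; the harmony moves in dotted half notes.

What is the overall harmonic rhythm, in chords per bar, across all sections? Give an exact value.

A: 18 bars of 4 beats is 72 beats; at 3 beats each that's 24 chords.
B: 12 bars of 5 beats is 60 beats; at 1.5 beats each that's 40 chords.
C: 12 bars of 2 beats is 24 beats; at 3 beats each that's 8 chords.
Overall: 72 chords over 42 bars → 72/42 = 12/7 chords per bar.

12/7 chords per bar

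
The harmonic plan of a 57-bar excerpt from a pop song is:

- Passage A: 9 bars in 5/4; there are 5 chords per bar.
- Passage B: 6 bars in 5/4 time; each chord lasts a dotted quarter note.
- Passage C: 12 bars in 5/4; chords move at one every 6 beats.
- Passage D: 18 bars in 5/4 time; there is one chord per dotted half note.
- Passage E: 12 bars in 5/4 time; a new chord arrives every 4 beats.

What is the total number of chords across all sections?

A: 9·5 = 45 beats, 45/1 = 45 chords.
B: 6·5 = 30 beats, 30/1.5 = 20 chords.
C: 12·5 = 60 beats, 60/6 = 10 chords.
D: 18·5 = 90 beats, 90/3 = 30 chords.
E: 12·5 = 60 beats, 60/4 = 15 chords.
Total: 45 + 20 + 10 + 30 + 15 = 120.

120 chords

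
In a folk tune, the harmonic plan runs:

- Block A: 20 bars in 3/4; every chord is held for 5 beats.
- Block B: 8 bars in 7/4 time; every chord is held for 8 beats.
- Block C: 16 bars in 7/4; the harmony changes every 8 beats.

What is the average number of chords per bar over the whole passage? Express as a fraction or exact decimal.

A: 20 bars of 3 beats is 60 beats; at 5 beats each that's 12 chords.
B: 8 bars of 7 beats is 56 beats; at 8 beats each that's 7 chords.
C: 16 bars of 7 beats is 112 beats; at 8 beats each that's 14 chords.
Overall: 33 chords over 44 bars → 33/44 = 0.75 chords per bar.

0.75 chords per bar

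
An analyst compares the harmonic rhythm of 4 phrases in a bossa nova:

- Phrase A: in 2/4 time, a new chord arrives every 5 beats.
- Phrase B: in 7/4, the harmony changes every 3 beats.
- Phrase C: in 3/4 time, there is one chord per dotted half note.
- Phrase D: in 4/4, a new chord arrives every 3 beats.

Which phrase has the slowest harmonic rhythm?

A: 2 beats/bar ÷ 5 beats/chord = 0.4 chords/bar.
B: 7 beats/bar ÷ 3 beats/chord = 7/3 chords/bar.
C: 3 beats/bar ÷ 3 beats/chord = 1 chord/bar.
D: 4 beats/bar ÷ 3 beats/chord = 4/3 chords/bar.
Slowest is A at 0.4 chords/bar.

Phrase A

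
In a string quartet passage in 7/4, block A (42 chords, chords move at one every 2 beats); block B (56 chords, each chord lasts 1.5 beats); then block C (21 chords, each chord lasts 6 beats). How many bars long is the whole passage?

42 bars

A: 42 × 2 = 84 beats = 12 bars.
B: 56 × 1.5 = 84 beats = 12 bars.
C: 21 × 6 = 126 beats = 18 bars.
Total: 12 + 12 + 18 = 42 bars.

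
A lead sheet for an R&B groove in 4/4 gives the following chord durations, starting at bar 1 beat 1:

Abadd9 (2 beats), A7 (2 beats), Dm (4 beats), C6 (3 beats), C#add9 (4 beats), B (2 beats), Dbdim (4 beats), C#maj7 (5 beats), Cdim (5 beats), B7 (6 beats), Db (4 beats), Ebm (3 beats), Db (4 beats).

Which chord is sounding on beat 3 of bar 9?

B7

Beat 3 of bar 9 is beat (9−1)×4 + 3 = 35 overall.
Running totals: Abadd9 ends at 2, A7 ends at 4, Dm ends at 8, C6 ends at 11, C#add9 ends at 15, B ends at 17, Dbdim ends at 21, C#maj7 ends at 26, Cdim ends at 31, B7 ends at 37.
Beat 35 falls within B7.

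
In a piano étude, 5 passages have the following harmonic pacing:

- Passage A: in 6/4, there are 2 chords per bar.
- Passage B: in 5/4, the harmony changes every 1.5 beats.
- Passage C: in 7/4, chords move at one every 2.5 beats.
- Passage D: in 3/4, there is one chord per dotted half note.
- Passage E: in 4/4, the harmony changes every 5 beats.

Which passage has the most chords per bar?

Passage B

A: each chord is 3 beats in 6/4, so 2 per bar.
B: each chord is 1.5 beats in 5/4, so 10/3 per bar.
C: each chord is 2.5 beats in 7/4, so 2.8 per bar.
D: each chord is 3 beats in 3/4, so 1 per bar.
E: each chord is 5 beats in 4/4, so 0.8 per bar.
Fastest is B at 10/3 chords/bar.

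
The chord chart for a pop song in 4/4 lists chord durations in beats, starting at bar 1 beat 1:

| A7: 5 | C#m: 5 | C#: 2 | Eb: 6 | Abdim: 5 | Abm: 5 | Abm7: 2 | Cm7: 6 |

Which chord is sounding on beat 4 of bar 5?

Beat 4 of bar 5 is beat (5−1)×4 + 4 = 20 overall.
Running totals: A7 ends at 5, C#m ends at 10, C# ends at 12, Eb ends at 18, Abdim ends at 23.
Beat 20 falls within Abdim.

Abdim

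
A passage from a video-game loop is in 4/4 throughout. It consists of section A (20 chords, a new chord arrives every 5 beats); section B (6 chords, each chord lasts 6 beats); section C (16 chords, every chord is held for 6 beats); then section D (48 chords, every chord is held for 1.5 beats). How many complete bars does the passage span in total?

76 bars

A: 20 × 5 = 100 beats = 25 bars.
B: 6 × 6 = 36 beats = 9 bars.
C: 16 × 6 = 96 beats = 24 bars.
D: 48 × 1.5 = 72 beats = 18 bars.
Total: 25 + 9 + 24 + 18 = 76 bars.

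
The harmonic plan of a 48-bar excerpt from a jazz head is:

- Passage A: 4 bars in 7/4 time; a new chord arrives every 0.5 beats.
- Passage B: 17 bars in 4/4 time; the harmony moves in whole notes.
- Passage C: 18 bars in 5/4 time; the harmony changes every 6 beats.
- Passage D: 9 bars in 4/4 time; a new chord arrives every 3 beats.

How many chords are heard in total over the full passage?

100 chords

A: 4 bars × 7 beats = 28 beats; 0.5 beats/chord → 56 chords.
B: 17 bars × 4 beats = 68 beats; 4 beats/chord → 17 chords.
C: 18 bars × 5 beats = 90 beats; 6 beats/chord → 15 chords.
D: 9 bars × 4 beats = 36 beats; 3 beats/chord → 12 chords.
Total: 56 + 17 + 15 + 12 = 100.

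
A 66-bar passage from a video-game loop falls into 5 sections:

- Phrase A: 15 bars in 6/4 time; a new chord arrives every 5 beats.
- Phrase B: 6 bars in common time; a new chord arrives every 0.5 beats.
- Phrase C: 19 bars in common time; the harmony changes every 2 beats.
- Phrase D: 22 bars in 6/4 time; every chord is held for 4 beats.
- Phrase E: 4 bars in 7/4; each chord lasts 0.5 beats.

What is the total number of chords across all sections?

193 chords

A has 90 beats and chords last 5 each, so 18 chords.
B has 24 beats and chords last 0.5 each, so 48 chords.
C has 76 beats and chords last 2 each, so 38 chords.
D has 132 beats and chords last 4 each, so 33 chords.
E has 28 beats and chords last 0.5 each, so 56 chords.
Total: 18 + 48 + 38 + 33 + 56 = 193.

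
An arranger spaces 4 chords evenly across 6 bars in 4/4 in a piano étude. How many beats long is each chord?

6 beats

6 bars × 4 beats/bar = 24 beats total.
24 beats ÷ 4 chords = 6 beats per chord.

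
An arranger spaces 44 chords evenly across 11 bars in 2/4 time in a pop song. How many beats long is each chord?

0.5 beats

11 bars × 2 beats/bar = 22 beats total.
22 beats ÷ 44 chords = 0.5 beats per chord.
(That is an eighth note.)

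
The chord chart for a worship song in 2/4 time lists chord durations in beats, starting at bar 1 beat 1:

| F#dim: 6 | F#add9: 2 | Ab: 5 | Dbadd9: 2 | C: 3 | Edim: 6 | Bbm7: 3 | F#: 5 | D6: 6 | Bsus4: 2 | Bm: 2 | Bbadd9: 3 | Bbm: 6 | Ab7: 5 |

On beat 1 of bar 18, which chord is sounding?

D6

Beat 1 of bar 18 is beat (18−1)×2 + 1 = 35 overall.
Running totals: F#dim ends at 6, F#add9 ends at 8, Ab ends at 13, Dbadd9 ends at 15, C ends at 18, Edim ends at 24, Bbm7 ends at 27, F# ends at 32, D6 ends at 38.
Beat 35 falls within D6.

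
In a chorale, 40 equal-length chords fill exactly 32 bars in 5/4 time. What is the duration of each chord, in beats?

4 beats

32 bars × 5 beats/bar = 160 beats total.
160 beats ÷ 40 chords = 4 beats per chord.
(That is a whole note.)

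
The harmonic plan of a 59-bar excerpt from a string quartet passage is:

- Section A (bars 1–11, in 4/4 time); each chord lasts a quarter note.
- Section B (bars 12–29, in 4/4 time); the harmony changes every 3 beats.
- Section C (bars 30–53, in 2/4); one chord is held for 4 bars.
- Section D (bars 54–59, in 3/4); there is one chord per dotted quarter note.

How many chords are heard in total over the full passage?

86 chords

A: 11·4 = 44 beats, 44/1 = 44 chords.
B: 18·4 = 72 beats, 72/3 = 24 chords.
C: 24·2 = 48 beats, 48/8 = 6 chords.
D: 6·3 = 18 beats, 18/1.5 = 12 chords.
Total: 44 + 24 + 6 + 12 = 86.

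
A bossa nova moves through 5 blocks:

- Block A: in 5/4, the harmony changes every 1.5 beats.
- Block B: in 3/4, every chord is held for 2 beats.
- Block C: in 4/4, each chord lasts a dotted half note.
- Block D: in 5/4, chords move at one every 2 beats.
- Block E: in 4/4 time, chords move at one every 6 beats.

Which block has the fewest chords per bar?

Block E

A: 5/1.5 = 10/3 chords/bar.
B: 3/2 = 1.5 chords/bar.
C: 4/3 = 4/3 chords/bar.
D: 5/2 = 2.5 chords/bar.
E: 4/6 = 2/3 chords/bar.
Slowest is E at 2/3 chords/bar.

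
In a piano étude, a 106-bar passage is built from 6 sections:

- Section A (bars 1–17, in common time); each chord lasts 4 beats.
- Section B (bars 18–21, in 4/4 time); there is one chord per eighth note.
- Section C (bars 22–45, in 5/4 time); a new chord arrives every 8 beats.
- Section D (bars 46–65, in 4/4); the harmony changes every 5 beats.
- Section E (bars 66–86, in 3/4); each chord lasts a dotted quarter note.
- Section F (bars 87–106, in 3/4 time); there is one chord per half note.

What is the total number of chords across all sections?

A has 68 beats and chords last 4 each, so 17 chords.
B has 16 beats and chords last 0.5 each, so 32 chords.
C has 120 beats and chords last 8 each, so 15 chords.
D has 80 beats and chords last 5 each, so 16 chords.
E has 63 beats and chords last 1.5 each, so 42 chords.
F has 60 beats and chords last 2 each, so 30 chords.
Total: 17 + 32 + 15 + 16 + 42 + 30 = 152.

152 chords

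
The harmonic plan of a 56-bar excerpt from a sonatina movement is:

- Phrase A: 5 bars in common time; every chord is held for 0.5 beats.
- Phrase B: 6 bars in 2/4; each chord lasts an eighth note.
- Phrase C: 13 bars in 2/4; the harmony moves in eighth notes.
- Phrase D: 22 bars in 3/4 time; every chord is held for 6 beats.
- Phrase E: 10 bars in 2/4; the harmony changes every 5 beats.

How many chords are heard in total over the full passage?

131 chords

A has 20 beats and chords last 0.5 each, so 40 chords.
B has 12 beats and chords last 0.5 each, so 24 chords.
C has 26 beats and chords last 0.5 each, so 52 chords.
D has 66 beats and chords last 6 each, so 11 chords.
E has 20 beats and chords last 5 each, so 4 chords.
Total: 40 + 24 + 52 + 11 + 4 = 131.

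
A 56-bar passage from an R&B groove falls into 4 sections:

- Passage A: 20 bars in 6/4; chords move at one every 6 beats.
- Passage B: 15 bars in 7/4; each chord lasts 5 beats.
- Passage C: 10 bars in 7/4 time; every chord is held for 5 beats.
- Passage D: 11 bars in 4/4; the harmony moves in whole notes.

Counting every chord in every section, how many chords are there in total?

66 chords

A: 20·6 = 120 beats, 120/6 = 20 chords.
B: 15·7 = 105 beats, 105/5 = 21 chords.
C: 10·7 = 70 beats, 70/5 = 14 chords.
D: 11·4 = 44 beats, 44/4 = 11 chords.
Total: 20 + 21 + 14 + 11 = 66.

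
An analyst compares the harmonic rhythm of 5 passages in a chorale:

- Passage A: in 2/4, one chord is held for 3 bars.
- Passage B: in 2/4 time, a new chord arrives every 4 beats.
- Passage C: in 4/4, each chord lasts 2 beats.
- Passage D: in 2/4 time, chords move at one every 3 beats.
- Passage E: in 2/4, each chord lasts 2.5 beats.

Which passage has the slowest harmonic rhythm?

A: 2/6 = 1/3 chords/bar.
B: 2/4 = 0.5 chords/bar.
C: 4/2 = 2 chords/bar.
D: 2/3 = 2/3 chords/bar.
E: 2/2.5 = 0.8 chords/bar.
Slowest is A at 1/3 chords/bar.

Passage A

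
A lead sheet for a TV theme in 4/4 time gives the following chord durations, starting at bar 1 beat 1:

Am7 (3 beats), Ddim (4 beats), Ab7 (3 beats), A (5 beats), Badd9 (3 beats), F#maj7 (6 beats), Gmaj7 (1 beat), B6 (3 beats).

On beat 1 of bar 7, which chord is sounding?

Gmaj7

Beat 1 of bar 7 is beat (7−1)×4 + 1 = 25 overall.
Running totals: Am7 ends at 3, Ddim ends at 7, Ab7 ends at 10, A ends at 15, Badd9 ends at 18, F#maj7 ends at 24, Gmaj7 ends at 25.
Beat 25 falls within Gmaj7.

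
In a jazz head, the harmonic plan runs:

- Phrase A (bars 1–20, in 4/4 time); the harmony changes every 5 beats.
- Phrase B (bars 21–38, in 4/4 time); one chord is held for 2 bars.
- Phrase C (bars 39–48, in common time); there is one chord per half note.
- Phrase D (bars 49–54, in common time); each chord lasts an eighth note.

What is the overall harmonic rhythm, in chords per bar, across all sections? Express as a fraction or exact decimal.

31/18 chords per bar

A: 20 × 4 = 80 beats ÷ 5 = 16 chords.
B: 18 × 4 = 72 beats ÷ 8 = 9 chords.
C: 10 × 4 = 40 beats ÷ 2 = 20 chords.
D: 6 × 4 = 24 beats ÷ 0.5 = 48 chords.
Overall: 93 chords over 54 bars → 93/54 = 31/18 chords per bar.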